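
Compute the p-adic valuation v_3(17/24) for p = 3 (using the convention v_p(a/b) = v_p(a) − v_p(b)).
v_3(17/24) = -1

Factor powers of 3 from the numerator and denominator of the reduced fraction: 17 = 3^0 · 17 and 24 = 3^1 · 8. Apply v_p(a/b) = v_p(a) − v_p(b): v_3(17/24) = 0 − 1 = -1.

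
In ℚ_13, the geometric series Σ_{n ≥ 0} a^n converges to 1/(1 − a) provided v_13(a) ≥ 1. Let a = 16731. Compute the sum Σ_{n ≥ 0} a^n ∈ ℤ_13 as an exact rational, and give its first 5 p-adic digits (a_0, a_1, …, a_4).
Σ a^n = 1/(1 − a) = -1/16730;  first 5 digits = (1, 0, 8, 7, 12)

v_13(a) = 2 ≥ 1, so the series converges in ℤ_13 to 1/(1 − a) = 1/(1 − 16731) = -1/16730. Expand this rational in ℤ_13: compute digits iteratively via d_i = x_i mod 13, x_{i+1} = (x_i − d_i)/13. The first 5 digits are (1, 0, 8, 7, 12).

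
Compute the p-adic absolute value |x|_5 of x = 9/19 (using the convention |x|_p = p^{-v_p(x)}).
|9/19|_5 = 1

Step 1 — compute v_5(x) by factoring powers of 5 out of the numerator and denominator: v_5(9/19) = 0. Step 2 — apply |x|_p = p^{-v_p(x)} = 5^{0} = 1.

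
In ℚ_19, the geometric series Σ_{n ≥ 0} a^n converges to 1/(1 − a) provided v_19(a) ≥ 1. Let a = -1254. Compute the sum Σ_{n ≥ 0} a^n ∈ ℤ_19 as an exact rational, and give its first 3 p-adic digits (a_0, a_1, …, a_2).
Σ a^n = 1/(1 − a) = 1/1255;  first 3 digits = (1, 10, 1)

v_19(a) = 1 ≥ 1, so the series converges in ℤ_19 to 1/(1 − a) = 1/(1 − (-1254)) = 1/1255. Expand this rational in ℤ_19: compute digits iteratively via d_i = x_i mod 19, x_{i+1} = (x_i − d_i)/19. The first 3 digits are (1, 10, 1).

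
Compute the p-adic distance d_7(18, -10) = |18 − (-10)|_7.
d_7(18, -10) = 1/7

Step 1 — x − y = 18 − (-10) = 28. Step 2 — v_7(28) = 1 (factor: 28 = (7^1 · 4); the sign does not affect v_p). Step 3 — |x − y|_7 = 7^{-1} = 1/7.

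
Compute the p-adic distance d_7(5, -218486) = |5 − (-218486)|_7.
d_7(5, -218486) = 1/16807

Step 1 — x − y = 5 − (-218486) = 218491. Step 2 — v_7(218491) = 5 (factor: 218491 = (7^5 · 13); the sign does not affect v_p). Step 3 — |x − y|_7 = 7^{-5} = 1/16807.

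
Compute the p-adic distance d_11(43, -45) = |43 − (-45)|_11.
d_11(43, -45) = 1/11

Step 1 — x − y = 43 − (-45) = 88. Step 2 — v_11(88) = 1 (factor: 88 = (11^1 · 8); the sign does not affect v_p). Step 3 — |x − y|_11 = 11^{-1} = 1/11.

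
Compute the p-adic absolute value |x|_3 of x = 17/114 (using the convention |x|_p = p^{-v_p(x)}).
|17/114|_3 = 3

Step 1 — compute v_3(x) by factoring powers of 3 out of the numerator and denominator: v_3(17/114) = -1. Step 2 — apply |x|_p = p^{-v_p(x)} = 3^{1} = 3.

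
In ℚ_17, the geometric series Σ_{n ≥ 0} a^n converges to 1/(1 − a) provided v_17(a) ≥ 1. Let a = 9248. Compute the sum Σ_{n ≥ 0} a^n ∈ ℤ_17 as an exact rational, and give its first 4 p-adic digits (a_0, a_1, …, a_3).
Σ a^n = 1/(1 − a) = -1/9247;  first 4 digits = (1, 0, 15, 1)

v_17(a) = 2 ≥ 1, so the series converges in ℤ_17 to 1/(1 − a) = 1/(1 − 9248) = -1/9247. Expand this rational in ℤ_17: compute digits iteratively via d_i = x_i mod 17, x_{i+1} = (x_i − d_i)/17. The first 4 digits are (1, 0, 15, 1).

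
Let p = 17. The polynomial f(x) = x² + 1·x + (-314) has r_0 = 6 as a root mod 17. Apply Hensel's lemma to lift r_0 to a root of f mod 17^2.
r_1 = 227 (mod 289)

Hensel: r_{i+1} = r_i − f(r_i)·(f′(r_i))^{-1} mod 17^{i+2}, f′(x) = 2x + 1. Iterate:
  r_0 = 6 (mod 17)
  r_1 = 227 (mod 289)
Final: r = 227 satisfies f(r) ≡ 0 mod 17^2.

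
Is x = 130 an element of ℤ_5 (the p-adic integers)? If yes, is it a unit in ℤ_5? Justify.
x ∈ ℤ_5 but not a unit; v_5(x) = 1 > 0

ℤ_5 = {x ∈ ℚ_5 : v_5(x) ≥ 0} and ℤ_5^× = {x ∈ ℤ_5 : v_5(x) = 0}. Here v_5(130) = v_5(num) − v_5(den) = 1; compare against these criteria.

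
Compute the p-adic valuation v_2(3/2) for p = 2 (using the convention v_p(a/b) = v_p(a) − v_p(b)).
v_2(3/2) = -1

Factor powers of 2 from the numerator and denominator of the reduced fraction: 3 = 2^0 · 3 and 2 = 2^1 · 1. Apply v_p(a/b) = v_p(a) − v_p(b): v_2(3/2) = 0 − 1 = -1.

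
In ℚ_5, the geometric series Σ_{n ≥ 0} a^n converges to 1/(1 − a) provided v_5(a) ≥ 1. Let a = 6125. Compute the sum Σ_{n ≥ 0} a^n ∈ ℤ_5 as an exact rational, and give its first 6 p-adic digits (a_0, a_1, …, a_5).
Σ a^n = 1/(1 − a) = -1/6124;  first 6 digits = (1, 0, 0, 4, 4, 1)

v_5(a) = 3 ≥ 1, so the series converges in ℤ_5 to 1/(1 − a) = 1/(1 − 6125) = -1/6124. Expand this rational in ℤ_5: compute digits iteratively via d_i = x_i mod 5, x_{i+1} = (x_i − d_i)/5. The first 6 digits are (1, 0, 0, 4, 4, 1).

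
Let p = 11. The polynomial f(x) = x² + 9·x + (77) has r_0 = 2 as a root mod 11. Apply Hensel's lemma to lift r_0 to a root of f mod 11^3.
r_2 = 497 (mod 1331)

Hensel: r_{i+1} = r_i − f(r_i)·(f′(r_i))^{-1} mod 11^{i+2}, f′(x) = 2x + 9. Iterate:
  r_0 = 2 (mod 11)
  r_1 = 13 (mod 121)
  r_2 = 497 (mod 1331)
Final: r = 497 satisfies f(r) ≡ 0 mod 11^3.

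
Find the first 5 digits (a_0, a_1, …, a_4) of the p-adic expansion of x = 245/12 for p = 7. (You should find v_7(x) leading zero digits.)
(a_0, …, a_4) = (0, 0, 1, 4, 0)

v_7(245/12) = 2, so a_0 = ... = a_1 = 0. Factor out: x = 7^2 · u with u = 5/12 a unit in ℤ_7. Expand u iteratively via a_{v+i} = u_i mod 7, u_{i+1} = (u_i − a_{v+i})/7:
  u_0 = 5/12;  a_2 = 1;  u_1 = (u_0 − 1)/7 = -1/12
  u_1 = -1/12;  a_3 = 4;  u_2 = (u_1 − 4)/7 = -7/12
  u_2 = -7/12;  a_4 = 0;  u_3 = (u_2 − 0)/7 = -1/12
Digits: (0, 0, 1, 4, 0).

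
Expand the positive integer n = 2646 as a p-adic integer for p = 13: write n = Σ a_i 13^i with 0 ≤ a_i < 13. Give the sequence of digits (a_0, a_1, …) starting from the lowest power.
(a_0, a_1, …) = (7, 8, 2, 1)

Repeated division by 13 gives the digits low-to-high: 2646 = 7 + 8·13^1 + 2·13^2 + 1·13^3. Digit sequence: (7, 8, 2, 1).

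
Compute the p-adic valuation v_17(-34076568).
v_17(-34076568) = 5

v_17(n) is the largest exponent k such that 17^k divides n. Factor out: -34076568 = -17^5 · 24. (Sign doesn't affect v_p.) So v_17(-34076568) = 5.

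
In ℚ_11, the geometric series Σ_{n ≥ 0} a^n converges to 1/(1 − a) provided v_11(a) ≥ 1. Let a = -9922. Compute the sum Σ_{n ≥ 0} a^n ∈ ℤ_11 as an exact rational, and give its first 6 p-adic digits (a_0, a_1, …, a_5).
Σ a^n = 1/(1 − a) = 1/9923;  first 6 digits = (1, 0, 6, 3, 2, 6)

v_11(a) = 2 ≥ 1, so the series converges in ℤ_11 to 1/(1 − a) = 1/(1 − (-9922)) = 1/9923. Expand this rational in ℤ_11: compute digits iteratively via d_i = x_i mod 11, x_{i+1} = (x_i − d_i)/11. The first 6 digits are (1, 0, 6, 3, 2, 6).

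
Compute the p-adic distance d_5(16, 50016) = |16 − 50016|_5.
d_5(16, 50016) = 1/3125

Step 1 — x − y = 16 − 50016 = -50000. Step 2 — v_5(-50000) = 5 (factor: -50000 = −(5^5 · 16); the sign does not affect v_p). Step 3 — |x − y|_5 = 5^{-5} = 1/3125.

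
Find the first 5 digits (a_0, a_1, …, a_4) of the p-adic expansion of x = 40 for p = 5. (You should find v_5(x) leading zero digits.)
(a_0, …, a_4) = (0, 3, 1, 0, 0)

v_5(40) = 1, so a_0 = ... = a_0 = 0. Factor out: x = 5^1 · u with u = 8 a unit in ℤ_5. Expand u iteratively via a_{v+i} = u_i mod 5, u_{i+1} = (u_i − a_{v+i})/5:
  u_0 = 8;  a_1 = 3;  u_1 = (u_0 − 3)/5 = 1
  u_1 = 1;  a_2 = 1;  u_2 = (u_1 − 1)/5 = 0
  u_2 = 0;  a_3 = 0;  u_3 = (u_2 − 0)/5 = 0
  u_3 = 0;  a_4 = 0;  u_4 = (u_3 − 0)/5 = 0
Digits: (0, 3, 1, 0, 0).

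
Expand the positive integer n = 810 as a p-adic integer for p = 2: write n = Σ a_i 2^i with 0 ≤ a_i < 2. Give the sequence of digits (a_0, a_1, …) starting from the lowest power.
(a_0, a_1, …) = (0, 1, 0, 1, 0, 1, 0, 0, 1, 1)

Repeated division by 2 gives the digits low-to-high: 810 = 1·2^1 + 1·2^3 + 1·2^5 + 1·2^8 + 1·2^9. Digit sequence: (0, 1, 0, 1, 0, 1, 0, 0, 1, 1).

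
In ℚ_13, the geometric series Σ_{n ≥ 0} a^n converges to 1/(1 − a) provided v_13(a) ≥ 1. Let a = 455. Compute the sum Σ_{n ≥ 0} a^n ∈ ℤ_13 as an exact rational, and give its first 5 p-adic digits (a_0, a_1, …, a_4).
Σ a^n = 1/(1 − a) = -1/454;  first 5 digits = (1, 9, 5, 4, 12)

v_13(a) = 1 ≥ 1, so the series converges in ℤ_13 to 1/(1 − a) = 1/(1 − 455) = -1/454. Expand this rational in ℤ_13: compute digits iteratively via d_i = x_i mod 13, x_{i+1} = (x_i − d_i)/13. The first 5 digits are (1, 9, 5, 4, 12).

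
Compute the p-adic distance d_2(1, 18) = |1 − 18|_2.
d_2(1, 18) = 1

Step 1 — x − y = 1 − 18 = -17. Step 2 — v_2(-17) = 0 (factor: -17 = −(2^0 · 17); the sign does not affect v_p). Step 3 — |x − y|_2 = 2^{0} = 1.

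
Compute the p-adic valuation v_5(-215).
v_5(-215) = 1

v_5(n) is the largest exponent k such that 5^k divides n. Factor out: -215 = -5^1 · 43. (Sign doesn't affect v_p.) So v_5(-215) = 1.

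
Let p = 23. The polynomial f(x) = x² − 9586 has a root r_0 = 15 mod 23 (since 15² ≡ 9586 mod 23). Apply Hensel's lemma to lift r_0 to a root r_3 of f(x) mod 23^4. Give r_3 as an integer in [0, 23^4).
r_3 = 34377 (mod 279841)

Hensel's recurrence: r_{i+1} = r_i − f(r_i)·(f′(r_i))^{-1} mod 23^{i+2}, with f′(x) = 2x. Iterate:
  r_0 = 15 (mod 23)
  r_1 = 521 (mod 529)
  r_2 = 10043 (mod 12167)
  r_3 = 34377 (mod 279841)
Final: r_3 = 34377, and one checks f(r_3) ≡ 0 mod 23^4.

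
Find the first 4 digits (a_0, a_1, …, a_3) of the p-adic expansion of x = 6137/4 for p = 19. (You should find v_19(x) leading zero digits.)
(a_0, …, a_3) = (0, 0, 9, 14)

v_19(6137/4) = 2, so a_0 = ... = a_1 = 0. Factor out: x = 19^2 · u with u = 17/4 a unit in ℤ_19. Expand u iteratively via a_{v+i} = u_i mod 19, u_{i+1} = (u_i − a_{v+i})/19:
  u_0 = 17/4;  a_2 = 9;  u_1 = (u_0 − 9)/19 = -1/4
  u_1 = -1/4;  a_3 = 14;  u_2 = (u_1 − 14)/19 = -3/4
Digits: (0, 0, 9, 14).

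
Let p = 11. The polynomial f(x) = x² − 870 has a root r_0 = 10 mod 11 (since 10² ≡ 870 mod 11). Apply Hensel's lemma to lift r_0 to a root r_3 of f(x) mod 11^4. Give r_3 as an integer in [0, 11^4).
r_3 = 3618 (mod 14641)

Hensel's recurrence: r_{i+1} = r_i − f(r_i)·(f′(r_i))^{-1} mod 11^{i+2}, with f′(x) = 2x. Iterate:
  r_0 = 10 (mod 11)
  r_1 = 109 (mod 121)
  r_2 = 956 (mod 1331)
  r_3 = 3618 (mod 14641)
Final: r_3 = 3618, and one checks f(r_3) ≡ 0 mod 11^4.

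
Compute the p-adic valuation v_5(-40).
v_5(-40) = 1

v_5(n) is the largest exponent k such that 5^k divides n. Factor out: -40 = -5^1 · 8. (Sign doesn't affect v_p.) So v_5(-40) = 1.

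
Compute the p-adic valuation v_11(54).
v_11(54) = 0

v_11(n) is the largest exponent k such that 11^k divides n. Factor out: 54 = 11^0 · 54. (Sign doesn't affect v_p.) So v_11(54) = 0.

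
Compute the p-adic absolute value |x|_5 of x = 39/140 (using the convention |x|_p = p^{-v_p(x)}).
|39/140|_5 = 5

Step 1 — compute v_5(x) by factoring powers of 5 out of the numerator and denominator: v_5(39/140) = -1. Step 2 — apply |x|_p = p^{-v_p(x)} = 5^{1} = 5.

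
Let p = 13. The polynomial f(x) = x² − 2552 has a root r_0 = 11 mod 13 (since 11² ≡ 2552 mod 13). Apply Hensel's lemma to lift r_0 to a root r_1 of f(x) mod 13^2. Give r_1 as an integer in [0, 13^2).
r_1 = 37 (mod 169)

Hensel's recurrence: r_{i+1} = r_i − f(r_i)·(f′(r_i))^{-1} mod 13^{i+2}, with f′(x) = 2x. Iterate:
  r_0 = 11 (mod 13)
  r_1 = 37 (mod 169)
Final: r_1 = 37, and one checks f(r_1) ≡ 0 mod 13^2.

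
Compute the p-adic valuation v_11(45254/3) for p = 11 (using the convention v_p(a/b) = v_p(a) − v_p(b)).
v_11(45254/3) = 3

Factor powers of 11 from the numerator and denominator of the reduced fraction: 45254 = 11^3 · 34 and 3 = 11^0 · 3. Apply v_p(a/b) = v_p(a) − v_p(b): v_11(45254/3) = 3 − 0 = 3.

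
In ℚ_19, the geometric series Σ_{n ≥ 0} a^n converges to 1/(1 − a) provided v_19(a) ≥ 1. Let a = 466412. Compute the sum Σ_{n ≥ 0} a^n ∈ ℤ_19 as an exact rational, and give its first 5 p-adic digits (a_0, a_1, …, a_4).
Σ a^n = 1/(1 − a) = -1/466411;  first 5 digits = (1, 0, 0, 11, 3)

v_19(a) = 3 ≥ 1, so the series converges in ℤ_19 to 1/(1 − a) = 1/(1 − 466412) = -1/466411. Expand this rational in ℤ_19: compute digits iteratively via d_i = x_i mod 19, x_{i+1} = (x_i − d_i)/19. The first 5 digits are (1, 0, 0, 11, 3).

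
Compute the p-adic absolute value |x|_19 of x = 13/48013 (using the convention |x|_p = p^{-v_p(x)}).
|13/48013|_19 = 6859

Step 1 — compute v_19(x) by factoring powers of 19 out of the numerator and denominator: v_19(13/48013) = -3. Step 2 — apply |x|_p = p^{-v_p(x)} = 19^{3} = 6859.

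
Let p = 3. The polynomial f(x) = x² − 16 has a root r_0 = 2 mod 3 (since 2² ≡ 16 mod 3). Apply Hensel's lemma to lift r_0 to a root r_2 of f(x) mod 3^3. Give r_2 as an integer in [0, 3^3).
r_2 = 23 (mod 27)

Hensel's recurrence: r_{i+1} = r_i − f(r_i)·(f′(r_i))^{-1} mod 3^{i+2}, with f′(x) = 2x. Iterate:
  r_0 = 2 (mod 3)
  r_1 = 5 (mod 9)
  r_2 = 23 (mod 27)
Final: r_2 = 23, and one checks f(r_2) ≡ 0 mod 3^3.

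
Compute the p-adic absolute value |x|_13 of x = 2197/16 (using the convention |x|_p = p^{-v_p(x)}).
|2197/16|_13 = 1/2197

Step 1 — compute v_13(x) by factoring powers of 13 out of the numerator and denominator: v_13(2197/16) = 3. Step 2 — apply |x|_p = p^{-v_p(x)} = 13^{-3} = 1/2197.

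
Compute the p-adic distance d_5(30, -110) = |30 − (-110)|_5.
d_5(30, -110) = 1/5

Step 1 — x − y = 30 − (-110) = 140. Step 2 — v_5(140) = 1 (factor: 140 = (5^1 · 28); the sign does not affect v_p). Step 3 — |x − y|_5 = 5^{-1} = 1/5.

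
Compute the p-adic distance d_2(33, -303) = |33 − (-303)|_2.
d_2(33, -303) = 1/16

Step 1 — x − y = 33 − (-303) = 336. Step 2 — v_2(336) = 4 (factor: 336 = (2^4 · 21); the sign does not affect v_p). Step 3 — |x − y|_2 = 2^{-4} = 1/16.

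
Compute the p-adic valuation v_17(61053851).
v_17(61053851) = 5

v_17(n) is the largest exponent k such that 17^k divides n. Factor out: 61053851 = 17^5 · 43. (Sign doesn't affect v_p.) So v_17(61053851) = 5.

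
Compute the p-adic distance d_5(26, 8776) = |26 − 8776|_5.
d_5(26, 8776) = 1/625

Step 1 — x − y = 26 − 8776 = -8750. Step 2 — v_5(-8750) = 4 (factor: -8750 = −(5^4 · 14); the sign does not affect v_p). Step 3 — |x − y|_5 = 5^{-4} = 1/625.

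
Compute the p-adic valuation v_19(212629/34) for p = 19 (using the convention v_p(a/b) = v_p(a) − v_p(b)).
v_19(212629/34) = 3

Factor powers of 19 from the numerator and denominator of the reduced fraction: 212629 = 19^3 · 31 and 34 = 19^0 · 34. Apply v_p(a/b) = v_p(a) − v_p(b): v_19(212629/34) = 3 − 0 = 3.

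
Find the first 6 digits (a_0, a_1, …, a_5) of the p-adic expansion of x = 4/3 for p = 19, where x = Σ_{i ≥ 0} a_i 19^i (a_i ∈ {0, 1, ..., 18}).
(a_0, …, a_5) = (14, 12, 12, 12, 12, 12)

v_19(4/3) = 0 (numerator and denominator both coprime to 19), so x ∈ ℤ_19^×. Compute digits iteratively via a_i = x_i mod 19, x_{i+1} = (x_i − a_i)/19, with x_0 = x:
  x_0 = 4/3;  a_0 = 14;  x_1 = (x_0 − 14)/19 = -2/3
  x_1 = -2/3;  a_1 = 12;  x_2 = (x_1 − 12)/19 = -2/3
  x_2 = -2/3;  a_2 = 12;  x_3 = (x_2 − 12)/19 = -2/3
  x_3 = -2/3;  a_3 = 12;  x_4 = (x_3 − 12)/19 = -2/3
  x_4 = -2/3;  a_4 = 12;  x_5 = (x_4 − 12)/19 = -2/3
  x_5 = -2/3;  a_5 = 12;  x_6 = (x_5 − 12)/19 = -2/3
Digits: (14, 12, 12, 12, 12, 12).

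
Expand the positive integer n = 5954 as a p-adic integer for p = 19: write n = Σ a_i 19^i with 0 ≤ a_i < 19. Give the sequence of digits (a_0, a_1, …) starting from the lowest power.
(a_0, a_1, …) = (7, 9, 16)

Repeated division by 19 gives the digits low-to-high: 5954 = 7 + 9·19^1 + 16·19^2. Digit sequence: (7, 9, 16).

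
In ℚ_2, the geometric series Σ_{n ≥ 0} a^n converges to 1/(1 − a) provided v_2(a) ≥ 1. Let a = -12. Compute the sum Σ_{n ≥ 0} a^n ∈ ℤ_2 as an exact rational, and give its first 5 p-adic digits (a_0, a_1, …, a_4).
Σ a^n = 1/(1 − a) = 1/13;  first 5 digits = (1, 0, 1, 0, 0)

v_2(a) = 2 ≥ 1, so the series converges in ℤ_2 to 1/(1 − a) = 1/(1 − (-12)) = 1/13. Expand this rational in ℤ_2: compute digits iteratively via d_i = x_i mod 2, x_{i+1} = (x_i − d_i)/2. The first 5 digits are (1, 0, 1, 0, 0).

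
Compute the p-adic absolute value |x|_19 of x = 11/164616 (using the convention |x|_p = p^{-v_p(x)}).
|11/164616|_19 = 6859

Step 1 — compute v_19(x) by factoring powers of 19 out of the numerator and denominator: v_19(11/164616) = -3. Step 2 — apply |x|_p = p^{-v_p(x)} = 19^{3} = 6859.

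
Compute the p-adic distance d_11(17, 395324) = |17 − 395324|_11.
d_11(17, 395324) = 1/14641

Step 1 — x − y = 17 − 395324 = -395307. Step 2 — v_11(-395307) = 4 (factor: -395307 = −(11^4 · 27); the sign does not affect v_p). Step 3 — |x − y|_11 = 11^{-4} = 1/14641.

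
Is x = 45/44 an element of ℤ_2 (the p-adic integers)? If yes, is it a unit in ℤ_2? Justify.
x ∉ ℤ_2 (v_2(x) = -2 < 0)

ℤ_2 = {x ∈ ℚ_2 : v_2(x) ≥ 0} and ℤ_2^× = {x ∈ ℤ_2 : v_2(x) = 0}. Here v_2(45/44) = v_2(num) − v_2(den) = -2; compare against these criteria.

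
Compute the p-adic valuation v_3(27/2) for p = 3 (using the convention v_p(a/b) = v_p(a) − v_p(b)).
v_3(27/2) = 3

Factor powers of 3 from the numerator and denominator of the reduced fraction: 27 = 3^3 · 1 and 2 = 3^0 · 2. Apply v_p(a/b) = v_p(a) − v_p(b): v_3(27/2) = 3 − 0 = 3.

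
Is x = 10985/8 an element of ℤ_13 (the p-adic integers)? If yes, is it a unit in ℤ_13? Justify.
x ∈ ℤ_13 but not a unit; v_13(x) = 3 > 0

ℤ_13 = {x ∈ ℚ_13 : v_13(x) ≥ 0} and ℤ_13^× = {x ∈ ℤ_13 : v_13(x) = 0}. Here v_13(10985/8) = v_13(num) − v_13(den) = 3; compare against these criteria.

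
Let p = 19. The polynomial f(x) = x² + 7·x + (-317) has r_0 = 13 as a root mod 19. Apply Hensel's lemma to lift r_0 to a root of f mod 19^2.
r_1 = 146 (mod 361)

Hensel: r_{i+1} = r_i − f(r_i)·(f′(r_i))^{-1} mod 19^{i+2}, f′(x) = 2x + 7. Iterate:
  r_0 = 13 (mod 19)
  r_1 = 146 (mod 361)
Final: r = 146 satisfies f(r) ≡ 0 mod 19^2.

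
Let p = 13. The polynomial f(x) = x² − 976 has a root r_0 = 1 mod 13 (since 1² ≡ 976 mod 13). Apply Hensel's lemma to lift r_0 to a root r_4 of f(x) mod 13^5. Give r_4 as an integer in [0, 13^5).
r_4 = 79665 (mod 371293)

Hensel's recurrence: r_{i+1} = r_i − f(r_i)·(f′(r_i))^{-1} mod 13^{i+2}, with f′(x) = 2x. Iterate:
  r_0 = 1 (mod 13)
  r_1 = 66 (mod 169)
  r_2 = 573 (mod 2197)
  r_3 = 22543 (mod 28561)
  r_4 = 79665 (mod 371293)
Final: r_4 = 79665, and one checks f(r_4) ≡ 0 mod 13^5.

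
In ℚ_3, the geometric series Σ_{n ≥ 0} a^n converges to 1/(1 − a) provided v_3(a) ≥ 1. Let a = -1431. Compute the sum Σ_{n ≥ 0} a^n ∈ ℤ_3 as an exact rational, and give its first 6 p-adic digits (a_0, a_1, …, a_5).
Σ a^n = 1/(1 − a) = 1/1432;  first 6 digits = (1, 0, 0, 1, 0, 0)

v_3(a) = 3 ≥ 1, so the series converges in ℤ_3 to 1/(1 − a) = 1/(1 − (-1431)) = 1/1432. Expand this rational in ℤ_3: compute digits iteratively via d_i = x_i mod 3, x_{i+1} = (x_i − d_i)/3. The first 6 digits are (1, 0, 0, 1, 0, 0).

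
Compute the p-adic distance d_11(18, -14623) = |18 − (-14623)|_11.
d_11(18, -14623) = 1/14641

Step 1 — x − y = 18 − (-14623) = 14641. Step 2 — v_11(14641) = 4 (factor: 14641 = (11^4 · 1); the sign does not affect v_p). Step 3 — |x − y|_11 = 11^{-4} = 1/14641.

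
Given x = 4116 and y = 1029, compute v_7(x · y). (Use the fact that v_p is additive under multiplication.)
v_7(4235364) = 6

v_p(x) = 3 (factor: 4116 = 7^3 · 12); v_p(y) = 3 (factor: 1029 = 7^3 · 3). Additivity: v_p(xy) = v_p(x) + v_p(y) = 3 + 3 = 6. (Direct check: xy = 4235364 = 7^6 · (36).)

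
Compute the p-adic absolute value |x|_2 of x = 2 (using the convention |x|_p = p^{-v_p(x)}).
|2|_2 = 1/2

Step 1 — compute v_2(x) by factoring powers of 2 out of the numerator and denominator: v_2(2) = 1. Step 2 — apply |x|_p = p^{-v_p(x)} = 2^{-1} = 1/2.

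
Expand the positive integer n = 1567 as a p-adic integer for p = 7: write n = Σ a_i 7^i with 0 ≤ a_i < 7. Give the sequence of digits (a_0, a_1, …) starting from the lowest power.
(a_0, a_1, …) = (6, 6, 3, 4)

Repeated division by 7 gives the digits low-to-high: 1567 = 6 + 6·7^1 + 3·7^2 + 4·7^3. Digit sequence: (6, 6, 3, 4).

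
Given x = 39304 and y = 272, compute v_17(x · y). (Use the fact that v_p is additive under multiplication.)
v_17(10690688) = 4

v_p(x) = 3 (factor: 39304 = 17^3 · 8); v_p(y) = 1 (factor: 272 = 17^1 · 16). Additivity: v_p(xy) = v_p(x) + v_p(y) = 3 + 1 = 4. (Direct check: xy = 10690688 = 17^4 · (128).)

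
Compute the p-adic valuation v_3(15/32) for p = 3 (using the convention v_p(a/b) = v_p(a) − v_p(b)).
v_3(15/32) = 1

Factor powers of 3 from the numerator and denominator of the reduced fraction: 15 = 3^1 · 5 and 32 = 3^0 · 32. Apply v_p(a/b) = v_p(a) − v_p(b): v_3(15/32) = 1 − 0 = 1.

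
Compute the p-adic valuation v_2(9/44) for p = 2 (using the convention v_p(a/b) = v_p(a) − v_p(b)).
v_2(9/44) = -2

Factor powers of 2 from the numerator and denominator of the reduced fraction: 9 = 2^0 · 9 and 44 = 2^2 · 11. Apply v_p(a/b) = v_p(a) − v_p(b): v_2(9/44) = 0 − 2 = -2.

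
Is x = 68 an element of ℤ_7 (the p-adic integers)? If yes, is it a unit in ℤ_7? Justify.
x ∈ ℤ_7^× (unit); v_7(x) = 0

ℤ_7 = {x ∈ ℚ_7 : v_7(x) ≥ 0} and ℤ_7^× = {x ∈ ℤ_7 : v_7(x) = 0}. Here v_7(68) = v_7(num) − v_7(den) = 0; compare against these criteria.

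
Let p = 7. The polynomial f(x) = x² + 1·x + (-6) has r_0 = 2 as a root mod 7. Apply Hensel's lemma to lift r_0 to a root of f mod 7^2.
r_1 = 2 (mod 49)

Hensel: r_{i+1} = r_i − f(r_i)·(f′(r_i))^{-1} mod 7^{i+2}, f′(x) = 2x + 1. Iterate:
  r_0 = 2 (mod 7)
  r_1 = 2 (mod 49)
Final: r = 2 satisfies f(r) ≡ 0 mod 7^2.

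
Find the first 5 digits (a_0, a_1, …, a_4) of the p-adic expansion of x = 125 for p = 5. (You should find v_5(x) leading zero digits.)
(a_0, …, a_4) = (0, 0, 0, 1, 0)

v_5(125) = 3, so a_0 = ... = a_2 = 0. Factor out: x = 5^3 · u with u = 1 a unit in ℤ_5. Expand u iteratively via a_{v+i} = u_i mod 5, u_{i+1} = (u_i − a_{v+i})/5:
  u_0 = 1;  a_3 = 1;  u_1 = (u_0 − 1)/5 = 0
  u_1 = 0;  a_4 = 0;  u_2 = (u_1 − 0)/5 = 0
Digits: (0, 0, 0, 1, 0).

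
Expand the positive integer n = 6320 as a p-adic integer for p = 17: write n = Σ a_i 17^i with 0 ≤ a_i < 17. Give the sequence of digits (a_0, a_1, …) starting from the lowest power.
(a_0, a_1, …) = (13, 14, 4, 1)

Repeated division by 17 gives the digits low-to-high: 6320 = 13 + 14·17^1 + 4·17^2 + 1·17^3. Digit sequence: (13, 14, 4, 1).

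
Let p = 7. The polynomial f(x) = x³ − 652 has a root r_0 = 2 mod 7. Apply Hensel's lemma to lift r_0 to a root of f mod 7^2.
r_1 = 23 (mod 49)

Hensel: r_{i+1} = r_i − f(r_i)/f′(r_i) mod 7^{i+2}, where f′(x) = 3x². Iterate:
  r_0 = 2 (mod 7)
  r_1 = 23 (mod 49)
Final: r = 23 with f(r) ≡ 0 mod 7^2.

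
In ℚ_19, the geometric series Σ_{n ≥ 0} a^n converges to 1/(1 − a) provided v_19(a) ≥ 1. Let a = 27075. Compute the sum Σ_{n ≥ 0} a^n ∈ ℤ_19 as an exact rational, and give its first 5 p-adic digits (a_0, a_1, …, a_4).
Σ a^n = 1/(1 − a) = -1/27074;  first 5 digits = (1, 0, 18, 3, 1)

v_19(a) = 2 ≥ 1, so the series converges in ℤ_19 to 1/(1 − a) = 1/(1 − 27075) = -1/27074. Expand this rational in ℤ_19: compute digits iteratively via d_i = x_i mod 19, x_{i+1} = (x_i − d_i)/19. The first 5 digits are (1, 0, 18, 3, 1).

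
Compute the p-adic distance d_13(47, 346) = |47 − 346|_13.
d_13(47, 346) = 1/13

Step 1 — x − y = 47 − 346 = -299. Step 2 — v_13(-299) = 1 (factor: -299 = −(13^1 · 23); the sign does not affect v_p). Step 3 — |x − y|_13 = 13^{-1} = 1/13.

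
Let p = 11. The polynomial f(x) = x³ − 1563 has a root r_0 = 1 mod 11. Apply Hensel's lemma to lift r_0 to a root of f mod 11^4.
r_3 = 8790 (mod 14641)

Hensel: r_{i+1} = r_i − f(r_i)/f′(r_i) mod 11^{i+2}, where f′(x) = 3x². Iterate:
  r_0 = 1 (mod 11)
  r_1 = 78 (mod 121)
  r_2 = 804 (mod 1331)
  r_3 = 8790 (mod 14641)
Final: r = 8790 with f(r) ≡ 0 mod 11^4.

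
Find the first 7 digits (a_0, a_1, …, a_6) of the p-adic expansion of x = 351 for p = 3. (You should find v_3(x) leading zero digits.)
(a_0, …, a_6) = (0, 0, 0, 1, 1, 1, 0)

v_3(351) = 3, so a_0 = ... = a_2 = 0. Factor out: x = 3^3 · u with u = 13 a unit in ℤ_3. Expand u iteratively via a_{v+i} = u_i mod 3, u_{i+1} = (u_i − a_{v+i})/3:
  u_0 = 13;  a_3 = 1;  u_1 = (u_0 − 1)/3 = 4
  u_1 = 4;  a_4 = 1;  u_2 = (u_1 − 1)/3 = 1
  u_2 = 1;  a_5 = 1;  u_3 = (u_2 − 1)/3 = 0
  u_3 = 0;  a_6 = 0;  u_4 = (u_3 − 0)/3 = 0
Digits: (0, 0, 0, 1, 1, 1, 0).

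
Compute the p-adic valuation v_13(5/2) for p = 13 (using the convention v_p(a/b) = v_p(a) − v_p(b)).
v_13(5/2) = 0

Factor powers of 13 from the numerator and denominator of the reduced fraction: 5 = 13^0 · 5 and 2 = 13^0 · 2. Apply v_p(a/b) = v_p(a) − v_p(b): v_13(5/2) = 0 − 0 = 0.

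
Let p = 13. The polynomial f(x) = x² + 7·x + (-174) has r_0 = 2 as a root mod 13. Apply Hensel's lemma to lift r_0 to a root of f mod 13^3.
r_2 = 262 (mod 2197)

Hensel: r_{i+1} = r_i − f(r_i)·(f′(r_i))^{-1} mod 13^{i+2}, f′(x) = 2x + 7. Iterate:
  r_0 = 2 (mod 13)
  r_1 = 93 (mod 169)
  r_2 = 262 (mod 2197)
Final: r = 262 satisfies f(r) ≡ 0 mod 13^3.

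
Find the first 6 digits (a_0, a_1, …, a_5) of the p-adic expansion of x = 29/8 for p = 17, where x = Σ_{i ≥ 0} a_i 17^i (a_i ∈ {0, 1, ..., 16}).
(a_0, …, a_5) = (10, 6, 6, 6, 6, 6)

v_17(29/8) = 0 (numerator and denominator both coprime to 17), so x ∈ ℤ_17^×. Compute digits iteratively via a_i = x_i mod 17, x_{i+1} = (x_i − a_i)/17, with x_0 = x:
  x_0 = 29/8;  a_0 = 10;  x_1 = (x_0 − 10)/17 = -3/8
  x_1 = -3/8;  a_1 = 6;  x_2 = (x_1 − 6)/17 = -3/8
  x_2 = -3/8;  a_2 = 6;  x_3 = (x_2 − 6)/17 = -3/8
  x_3 = -3/8;  a_3 = 6;  x_4 = (x_3 − 6)/17 = -3/8
  x_4 = -3/8;  a_4 = 6;  x_5 = (x_4 − 6)/17 = -3/8
  x_5 = -3/8;  a_5 = 6;  x_6 = (x_5 − 6)/17 = -3/8
Digits: (10, 6, 6, 6, 6, 6).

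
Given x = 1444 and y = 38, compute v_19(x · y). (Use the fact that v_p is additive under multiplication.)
v_19(54872) = 3

v_p(x) = 2 (factor: 1444 = 19^2 · 4); v_p(y) = 1 (factor: 38 = 19^1 · 2). Additivity: v_p(xy) = v_p(x) + v_p(y) = 2 + 1 = 3. (Direct check: xy = 54872 = 19^3 · (8).)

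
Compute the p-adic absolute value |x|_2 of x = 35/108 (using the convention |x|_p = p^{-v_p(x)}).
|35/108|_2 = 4

Step 1 — compute v_2(x) by factoring powers of 2 out of the numerator and denominator: v_2(35/108) = -2. Step 2 — apply |x|_p = p^{-v_p(x)} = 2^{2} = 4.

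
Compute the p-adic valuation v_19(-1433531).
v_19(-1433531) = 4

v_19(n) is the largest exponent k such that 19^k divides n. Factor out: -1433531 = -19^4 · 11. (Sign doesn't affect v_p.) So v_19(-1433531) = 4.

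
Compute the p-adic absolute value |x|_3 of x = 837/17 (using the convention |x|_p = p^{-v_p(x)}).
|837/17|_3 = 1/27

Step 1 — compute v_3(x) by factoring powers of 3 out of the numerator and denominator: v_3(837/17) = 3. Step 2 — apply |x|_p = p^{-v_p(x)} = 3^{-3} = 1/27.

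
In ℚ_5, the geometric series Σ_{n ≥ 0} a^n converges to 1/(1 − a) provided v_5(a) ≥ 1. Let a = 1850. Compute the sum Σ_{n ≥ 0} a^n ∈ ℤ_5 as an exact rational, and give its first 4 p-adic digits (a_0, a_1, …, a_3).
Σ a^n = 1/(1 − a) = -1/1849;  first 4 digits = (1, 0, 4, 4)

v_5(a) = 2 ≥ 1, so the series converges in ℤ_5 to 1/(1 − a) = 1/(1 − 1850) = -1/1849. Expand this rational in ℤ_5: compute digits iteratively via d_i = x_i mod 5, x_{i+1} = (x_i − d_i)/5. The first 4 digits are (1, 0, 4, 4).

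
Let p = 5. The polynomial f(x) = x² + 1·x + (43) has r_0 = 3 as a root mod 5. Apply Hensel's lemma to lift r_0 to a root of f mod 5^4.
r_3 = 213 (mod 625)

Hensel: r_{i+1} = r_i − f(r_i)·(f′(r_i))^{-1} mod 5^{i+2}, f′(x) = 2x + 1. Iterate:
  r_0 = 3 (mod 5)
  r_1 = 13 (mod 25)
  r_2 = 88 (mod 125)
  r_3 = 213 (mod 625)
Final: r = 213 satisfies f(r) ≡ 0 mod 5^4.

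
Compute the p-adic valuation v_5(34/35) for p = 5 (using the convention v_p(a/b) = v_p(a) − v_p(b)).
v_5(34/35) = -1

Factor powers of 5 from the numerator and denominator of the reduced fraction: 34 = 5^0 · 34 and 35 = 5^1 · 7. Apply v_p(a/b) = v_p(a) − v_p(b): v_5(34/35) = 0 − 1 = -1.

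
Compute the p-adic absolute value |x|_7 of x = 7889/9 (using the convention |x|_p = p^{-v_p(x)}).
|7889/9|_7 = 1/343

Step 1 — compute v_7(x) by factoring powers of 7 out of the numerator and denominator: v_7(7889/9) = 3. Step 2 — apply |x|_p = p^{-v_p(x)} = 7^{-3} = 1/343.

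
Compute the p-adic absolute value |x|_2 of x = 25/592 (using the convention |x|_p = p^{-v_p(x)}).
|25/592|_2 = 16

Step 1 — compute v_2(x) by factoring powers of 2 out of the numerator and denominator: v_2(25/592) = -4. Step 2 — apply |x|_p = p^{-v_p(x)} = 2^{4} = 16.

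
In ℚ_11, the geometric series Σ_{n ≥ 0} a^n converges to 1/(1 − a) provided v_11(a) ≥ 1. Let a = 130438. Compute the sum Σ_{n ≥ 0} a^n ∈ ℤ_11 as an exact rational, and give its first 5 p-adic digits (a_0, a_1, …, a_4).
Σ a^n = 1/(1 − a) = -1/130437;  first 5 digits = (1, 0, 0, 10, 8)

v_11(a) = 3 ≥ 1, so the series converges in ℤ_11 to 1/(1 − a) = 1/(1 − 130438) = -1/130437. Expand this rational in ℤ_11: compute digits iteratively via d_i = x_i mod 11, x_{i+1} = (x_i − d_i)/11. The first 5 digits are (1, 0, 0, 10, 8).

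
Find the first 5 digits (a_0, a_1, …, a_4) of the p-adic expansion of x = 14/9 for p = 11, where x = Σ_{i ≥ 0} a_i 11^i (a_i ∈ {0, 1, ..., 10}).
(a_0, …, a_4) = (4, 1, 6, 8, 9)

v_11(14/9) = 0 (numerator and denominator both coprime to 11), so x ∈ ℤ_11^×. Compute digits iteratively via a_i = x_i mod 11, x_{i+1} = (x_i − a_i)/11, with x_0 = x:
  x_0 = 14/9;  a_0 = 4;  x_1 = (x_0 − 4)/11 = -2/9
  x_1 = -2/9;  a_1 = 1;  x_2 = (x_1 − 1)/11 = -1/9
  x_2 = -1/9;  a_2 = 6;  x_3 = (x_2 − 6)/11 = -5/9
  x_3 = -5/9;  a_3 = 8;  x_4 = (x_3 − 8)/11 = -7/9
  x_4 = -7/9;  a_4 = 9;  x_5 = (x_4 − 9)/11 = -8/9
Digits: (4, 1, 6, 8, 9).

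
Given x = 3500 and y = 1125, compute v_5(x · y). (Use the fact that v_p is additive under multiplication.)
v_5(3937500) = 6

v_p(x) = 3 (factor: 3500 = 5^3 · 28); v_p(y) = 3 (factor: 1125 = 5^3 · 9). Additivity: v_p(xy) = v_p(x) + v_p(y) = 3 + 3 = 6. (Direct check: xy = 3937500 = 5^6 · (252).)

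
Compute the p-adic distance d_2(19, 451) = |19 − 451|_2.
d_2(19, 451) = 1/16

Step 1 — x − y = 19 − 451 = -432. Step 2 — v_2(-432) = 4 (factor: -432 = −(2^4 · 27); the sign does not affect v_p). Step 3 — |x − y|_2 = 2^{-4} = 1/16.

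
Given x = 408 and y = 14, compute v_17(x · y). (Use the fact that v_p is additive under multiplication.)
v_17(5712) = 1

v_p(x) = 1 (factor: 408 = 17^1 · 24); v_p(y) = 0 (factor: 14 = 17^0 · 14). Additivity: v_p(xy) = v_p(x) + v_p(y) = 1 + 0 = 1. (Direct check: xy = 5712 = 17^1 · (336).)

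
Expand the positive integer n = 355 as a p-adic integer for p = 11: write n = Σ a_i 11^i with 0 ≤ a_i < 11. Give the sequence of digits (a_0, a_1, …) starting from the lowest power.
(a_0, a_1, …) = (3, 10, 2)

Repeated division by 11 gives the digits low-to-high: 355 = 3 + 10·11^1 + 2·11^2. Digit sequence: (3, 10, 2).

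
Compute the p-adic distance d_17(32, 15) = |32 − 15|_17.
d_17(32, 15) = 1/17

Step 1 — x − y = 32 − 15 = 17. Step 2 — v_17(17) = 1 (factor: 17 = (17^1 · 1); the sign does not affect v_p). Step 3 — |x − y|_17 = 17^{-1} = 1/17.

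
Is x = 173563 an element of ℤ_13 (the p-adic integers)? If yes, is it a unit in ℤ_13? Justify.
x ∈ ℤ_13 but not a unit; v_13(x) = 3 > 0

ℤ_13 = {x ∈ ℚ_13 : v_13(x) ≥ 0} and ℤ_13^× = {x ∈ ℤ_13 : v_13(x) = 0}. Here v_13(173563) = v_13(num) − v_13(den) = 3; compare against these criteria.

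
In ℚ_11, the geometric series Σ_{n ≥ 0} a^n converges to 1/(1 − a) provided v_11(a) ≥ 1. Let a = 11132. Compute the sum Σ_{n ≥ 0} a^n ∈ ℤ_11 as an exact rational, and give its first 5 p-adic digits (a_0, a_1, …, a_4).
Σ a^n = 1/(1 − a) = -1/11131;  first 5 digits = (1, 0, 4, 8, 5)

v_11(a) = 2 ≥ 1, so the series converges in ℤ_11 to 1/(1 − a) = 1/(1 − 11132) = -1/11131. Expand this rational in ℤ_11: compute digits iteratively via d_i = x_i mod 11, x_{i+1} = (x_i − d_i)/11. The first 5 digits are (1, 0, 4, 8, 5).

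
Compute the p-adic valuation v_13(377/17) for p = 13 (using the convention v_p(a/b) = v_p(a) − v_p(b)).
v_13(377/17) = 1

Factor powers of 13 from the numerator and denominator of the reduced fraction: 377 = 13^1 · 29 and 17 = 13^0 · 17. Apply v_p(a/b) = v_p(a) − v_p(b): v_13(377/17) = 1 − 0 = 1.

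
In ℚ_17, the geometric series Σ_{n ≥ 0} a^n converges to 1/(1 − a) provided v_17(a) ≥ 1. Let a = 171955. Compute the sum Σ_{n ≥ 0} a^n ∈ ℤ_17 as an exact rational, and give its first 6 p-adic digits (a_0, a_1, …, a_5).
Σ a^n = 1/(1 − a) = -1/171954;  first 6 digits = (1, 0, 0, 1, 2, 0)

v_17(a) = 3 ≥ 1, so the series converges in ℤ_17 to 1/(1 − a) = 1/(1 − 171955) = -1/171954. Expand this rational in ℤ_17: compute digits iteratively via d_i = x_i mod 17, x_{i+1} = (x_i − d_i)/17. The first 6 digits are (1, 0, 0, 1, 2, 0).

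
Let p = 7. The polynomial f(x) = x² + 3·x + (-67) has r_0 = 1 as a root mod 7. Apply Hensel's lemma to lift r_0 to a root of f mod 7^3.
r_2 = 141 (mod 343)

Hensel: r_{i+1} = r_i − f(r_i)·(f′(r_i))^{-1} mod 7^{i+2}, f′(x) = 2x + 3. Iterate:
  r_0 = 1 (mod 7)
  r_1 = 43 (mod 49)
  r_2 = 141 (mod 343)
Final: r = 141 satisfies f(r) ≡ 0 mod 7^3.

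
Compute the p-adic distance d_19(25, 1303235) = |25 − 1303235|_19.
d_19(25, 1303235) = 1/130321

Step 1 — x − y = 25 − 1303235 = -1303210. Step 2 — v_19(-1303210) = 4 (factor: -1303210 = −(19^4 · 10); the sign does not affect v_p). Step 3 — |x − y|_19 = 19^{-4} = 1/130321.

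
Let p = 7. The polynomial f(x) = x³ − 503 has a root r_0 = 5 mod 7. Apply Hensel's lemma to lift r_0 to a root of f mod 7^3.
r_2 = 110 (mod 343)

Hensel: r_{i+1} = r_i − f(r_i)/f′(r_i) mod 7^{i+2}, where f′(x) = 3x². Iterate:
  r_0 = 5 (mod 7)
  r_1 = 12 (mod 49)
  r_2 = 110 (mod 343)
Final: r = 110 with f(r) ≡ 0 mod 7^3.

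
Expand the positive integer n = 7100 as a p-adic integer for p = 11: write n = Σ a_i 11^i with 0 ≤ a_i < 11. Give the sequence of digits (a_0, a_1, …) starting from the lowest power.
(a_0, a_1, …) = (5, 7, 3, 5)

Repeated division by 11 gives the digits low-to-high: 7100 = 5 + 7·11^1 + 3·11^2 + 5·11^3. Digit sequence: (5, 7, 3, 5).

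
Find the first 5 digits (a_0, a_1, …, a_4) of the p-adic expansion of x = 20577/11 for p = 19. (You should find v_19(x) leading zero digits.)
(a_0, …, a_4) = (0, 0, 0, 2, 12)

v_19(20577/11) = 3, so a_0 = ... = a_2 = 0. Factor out: x = 19^3 · u with u = 3/11 a unit in ℤ_19. Expand u iteratively via a_{v+i} = u_i mod 19, u_{i+1} = (u_i − a_{v+i})/19:
  u_0 = 3/11;  a_3 = 2;  u_1 = (u_0 − 2)/19 = -1/11
  u_1 = -1/11;  a_4 = 12;  u_2 = (u_1 − 12)/19 = -7/11
Digits: (0, 0, 0, 2, 12).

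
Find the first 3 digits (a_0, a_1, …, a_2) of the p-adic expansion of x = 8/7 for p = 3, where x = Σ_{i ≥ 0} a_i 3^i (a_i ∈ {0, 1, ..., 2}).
(a_0, …, a_2) = (2, 1, 0)

v_3(8/7) = 0 (numerator and denominator both coprime to 3), so x ∈ ℤ_3^×. Compute digits iteratively via a_i = x_i mod 3, x_{i+1} = (x_i − a_i)/3, with x_0 = x:
  x_0 = 8/7;  a_0 = 2;  x_1 = (x_0 − 2)/3 = -2/7
  x_1 = -2/7;  a_1 = 1;  x_2 = (x_1 − 1)/3 = -3/7
  x_2 = -3/7;  a_2 = 0;  x_3 = (x_2 − 0)/3 = -1/7
Digits: (2, 1, 0).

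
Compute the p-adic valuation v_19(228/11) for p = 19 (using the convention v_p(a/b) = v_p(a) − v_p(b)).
v_19(228/11) = 1

Factor powers of 19 from the numerator and denominator of the reduced fraction: 228 = 19^1 · 12 and 11 = 19^0 · 11. Apply v_p(a/b) = v_p(a) − v_p(b): v_19(228/11) = 1 − 0 = 1.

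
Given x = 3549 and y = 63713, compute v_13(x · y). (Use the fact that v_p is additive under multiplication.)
v_13(226117437) = 5

v_p(x) = 2 (factor: 3549 = 13^2 · 21); v_p(y) = 3 (factor: 63713 = 13^3 · 29). Additivity: v_p(xy) = v_p(x) + v_p(y) = 2 + 3 = 5. (Direct check: xy = 226117437 = 13^5 · (609).)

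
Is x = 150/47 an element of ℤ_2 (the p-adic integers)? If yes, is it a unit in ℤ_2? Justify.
x ∈ ℤ_2 but not a unit; v_2(x) = 1 > 0

ℤ_2 = {x ∈ ℚ_2 : v_2(x) ≥ 0} and ℤ_2^× = {x ∈ ℤ_2 : v_2(x) = 0}. Here v_2(150/47) = v_2(num) − v_2(den) = 1; compare against these criteria.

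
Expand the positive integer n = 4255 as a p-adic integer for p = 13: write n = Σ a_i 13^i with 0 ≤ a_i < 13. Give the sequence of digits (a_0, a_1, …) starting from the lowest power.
(a_0, a_1, …) = (4, 2, 12, 1)

Repeated division by 13 gives the digits low-to-high: 4255 = 4 + 2·13^1 + 12·13^2 + 1·13^3. Digit sequence: (4, 2, 12, 1).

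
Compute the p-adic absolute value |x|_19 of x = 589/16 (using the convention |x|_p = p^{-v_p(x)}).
|589/16|_19 = 1/19

Step 1 — compute v_19(x) by factoring powers of 19 out of the numerator and denominator: v_19(589/16) = 1. Step 2 — apply |x|_p = p^{-v_p(x)} = 19^{-1} = 1/19.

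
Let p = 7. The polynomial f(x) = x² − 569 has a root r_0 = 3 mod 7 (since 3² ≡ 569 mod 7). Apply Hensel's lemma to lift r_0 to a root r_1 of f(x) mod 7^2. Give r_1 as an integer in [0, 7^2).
r_1 = 31 (mod 49)

Hensel's recurrence: r_{i+1} = r_i − f(r_i)·(f′(r_i))^{-1} mod 7^{i+2}, with f′(x) = 2x. Iterate:
  r_0 = 3 (mod 7)
  r_1 = 31 (mod 49)
Final: r_1 = 31, and one checks f(r_1) ≡ 0 mod 7^2.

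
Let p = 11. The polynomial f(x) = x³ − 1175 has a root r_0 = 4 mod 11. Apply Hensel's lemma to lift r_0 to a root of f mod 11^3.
r_2 = 796 (mod 1331)

Hensel: r_{i+1} = r_i − f(r_i)/f′(r_i) mod 11^{i+2}, where f′(x) = 3x². Iterate:
  r_0 = 4 (mod 11)
  r_1 = 70 (mod 121)
  r_2 = 796 (mod 1331)
Final: r = 796 with f(r) ≡ 0 mod 11^3.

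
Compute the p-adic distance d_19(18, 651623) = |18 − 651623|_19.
d_19(18, 651623) = 1/130321

Step 1 — x − y = 18 − 651623 = -651605. Step 2 — v_19(-651605) = 4 (factor: -651605 = −(19^4 · 5); the sign does not affect v_p). Step 3 — |x − y|_19 = 19^{-4} = 1/130321.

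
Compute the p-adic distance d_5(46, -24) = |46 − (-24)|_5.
d_5(46, -24) = 1/5

Step 1 — x − y = 46 − (-24) = 70. Step 2 — v_5(70) = 1 (factor: 70 = (5^1 · 14); the sign does not affect v_p). Step 3 — |x − y|_5 = 5^{-1} = 1/5.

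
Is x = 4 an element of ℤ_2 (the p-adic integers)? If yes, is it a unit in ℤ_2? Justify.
x ∈ ℤ_2 but not a unit; v_2(x) = 2 > 0

ℤ_2 = {x ∈ ℚ_2 : v_2(x) ≥ 0} and ℤ_2^× = {x ∈ ℤ_2 : v_2(x) = 0}. Here v_2(4) = v_2(num) − v_2(den) = 2; compare against these criteria.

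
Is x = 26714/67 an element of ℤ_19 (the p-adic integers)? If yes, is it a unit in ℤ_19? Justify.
x ∈ ℤ_19 but not a unit; v_19(x) = 2 > 0

ℤ_19 = {x ∈ ℚ_19 : v_19(x) ≥ 0} and ℤ_19^× = {x ∈ ℤ_19 : v_19(x) = 0}. Here v_19(26714/67) = v_19(num) − v_19(den) = 2; compare against these criteria.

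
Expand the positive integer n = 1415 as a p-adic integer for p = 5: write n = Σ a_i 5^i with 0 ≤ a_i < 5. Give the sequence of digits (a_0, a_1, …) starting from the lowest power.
(a_0, a_1, …) = (0, 3, 1, 1, 2)

Repeated division by 5 gives the digits low-to-high: 1415 = 3·5^1 + 1·5^2 + 1·5^3 + 2·5^4. Digit sequence: (0, 3, 1, 1, 2).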